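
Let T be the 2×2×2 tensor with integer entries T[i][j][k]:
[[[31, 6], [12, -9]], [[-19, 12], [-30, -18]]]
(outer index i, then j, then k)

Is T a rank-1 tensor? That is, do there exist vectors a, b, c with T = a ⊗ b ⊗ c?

The mode-2 unfolding of T (rows indexed by j, columns by (i,k) = (0,0), (0,1), (1,0), (1,1)) is [[31, 6, -19, 12], [12, -9, -30, -18]].
There the 2×2 minor on rows j ∈ {0, 1}, columns (i,k) ∈ {(0,0), (0,1)} is det [[31, 6], [12, -9]] = -351 ≠ 0, so this unfolding has rank ≥ 2; CP rank is at least every unfolding rank, so rank(T) ≥ 2.
In particular rank(T) ≥ 2 > 1, so T is not rank-1.

No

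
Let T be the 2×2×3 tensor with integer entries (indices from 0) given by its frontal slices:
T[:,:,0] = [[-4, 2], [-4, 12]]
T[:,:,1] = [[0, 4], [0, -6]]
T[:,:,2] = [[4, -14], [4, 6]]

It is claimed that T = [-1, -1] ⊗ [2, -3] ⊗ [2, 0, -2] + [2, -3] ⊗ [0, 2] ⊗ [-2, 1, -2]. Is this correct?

Reconstruct entry (0,1,0) from the claimed factors: Σₗ aₗ[0]bₗ[1]cₗ[0] = (-1)·(-3)·(2) + (2)·(2)·(-2) = -2, but T[0,1,0] = 2. The claim is false.

No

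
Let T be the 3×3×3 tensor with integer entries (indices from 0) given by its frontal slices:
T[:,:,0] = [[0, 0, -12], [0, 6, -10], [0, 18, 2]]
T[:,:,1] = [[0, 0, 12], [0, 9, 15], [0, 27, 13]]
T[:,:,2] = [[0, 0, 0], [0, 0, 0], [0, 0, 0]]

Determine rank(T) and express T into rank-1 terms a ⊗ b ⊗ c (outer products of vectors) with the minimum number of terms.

rank(T) = 2

Lower bound: the mode-1 unfolding of T (rows indexed by i, columns by (j,k) = (0,0), (0,1), (0,2), (1,0), (1,1), (1,2), (2,0), (2,1), (2,2)) is [[0, 0, 0, 0, 0, 0, -12, 12, 0], [0, 0, 0, 6, 9, 0, -10, 15, 0], [0, 0, 0, 18, 27, 0, 2, 13, 0]].
There the 2×2 minor on rows i ∈ {0, 1}, columns (j,k) ∈ {(1,0), (2,0)} is det [[0, -12], [6, -10]] = 72 ≠ 0, so this unfolding has rank ≥ 2; CP rank is at least every unfolding rank, so rank(T) ≥ 2. (Unfolding ranks only ever bound the CP rank from below — rank(T) can be strictly larger than all of them — so the matching upper bound has to come from an explicit 2-term decomposition.)
Upper bound — finding two terms. Write S_k = T[:,:,k] for the frontal slices: S₀ = [[0, 0, -12], [0, 6, -10], [0, 18, 2]], S₁ = [[0, 0, 12], [0, 9, 15], [0, 27, 13]], S₂ = [[0, 0, 0], [0, 0, 0], [0, 0, 0]].
If T = a₁ ⊗ b₁ ⊗ c₁ + a₂ ⊗ b₂ ⊗ c₂ then each S_k = c₁[k]·a₁b₁ᵀ + c₂[k]·a₂b₂ᵀ. S₀ and S₁ are linearly independent, so a₁b₁ᵀ and a₂b₂ᵀ must span the same plane of matrices: they are the rank-1 matrices of the form x·S₀ + y·S₁.
The 2×2 minor of x·S₀ + y·S₁ on rows {0,1}, columns {1,2} is 72·x² + 36·xy − 108·y² = 36·(2·x + 3·y)(x − y), vanishing at (x:y) = (3:-2) and (1:1).
M₁ = 3·S₀ − 2·S₁ = [[0, 0, -60], [0, 0, -60], [0, 0, -20]] = (-20)·[3, 3, 1][0, 0, 1]ᵀ and M₂ = S₀ + S₁ = [[0, 0, 0], [0, 15, 5], [0, 45, 15]] = 5·[0, 1, 3][0, 3, 1]ᵀ, so take a₁ = [3, 3, 1], b₁ = [0, 0, 1], a₂ = [0, 1, 3], b₂ = [0, 3, 1].
Each slice is an integer combination of E₁ = a₁b₁ᵀ and E₂ = a₂b₂ᵀ: S₀ = −4·E₁ + 2·E₂, S₁ = 4·E₁ + 3·E₂, S₂ = 0; reading off coefficients, c₁ = [-4, 4, 0] and c₂ = [2, 3, 0].
Hence T = [3, 3, 1] ⊗ [0, 0, 1] ⊗ [-4, 4, 0] + [0, 1, 3] ⊗ [0, 3, 1] ⊗ [2, 3, 0], so rank(T) ≤ 2.
These bounds meet, so rank(T) = 2.
Check entry T[1,1,0] = 6: (3)·(0)·(-4) + (1)·(3)·(2) = 6.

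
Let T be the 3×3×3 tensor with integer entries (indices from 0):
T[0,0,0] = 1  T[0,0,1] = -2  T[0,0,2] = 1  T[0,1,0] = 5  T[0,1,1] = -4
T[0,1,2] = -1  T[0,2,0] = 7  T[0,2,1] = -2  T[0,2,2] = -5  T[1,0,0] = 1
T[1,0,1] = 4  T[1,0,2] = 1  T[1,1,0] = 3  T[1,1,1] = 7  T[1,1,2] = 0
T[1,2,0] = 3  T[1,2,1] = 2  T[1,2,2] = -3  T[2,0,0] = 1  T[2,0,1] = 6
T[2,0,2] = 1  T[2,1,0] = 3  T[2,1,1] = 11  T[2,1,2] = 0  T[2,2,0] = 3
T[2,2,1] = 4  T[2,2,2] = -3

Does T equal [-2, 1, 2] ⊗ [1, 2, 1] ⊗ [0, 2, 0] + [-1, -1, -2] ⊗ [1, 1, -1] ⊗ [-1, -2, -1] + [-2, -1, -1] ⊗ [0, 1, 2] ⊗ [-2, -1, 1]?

Reconstruct entry (2,0,0) from the claimed factors: Σₗ aₗ[2]bₗ[0]cₗ[0] = (2)·(1)·(0) + (-2)·(1)·(-1) + (-1)·(0)·(-2) = 2, but T[2,0,0] = 1. The claim is false.

No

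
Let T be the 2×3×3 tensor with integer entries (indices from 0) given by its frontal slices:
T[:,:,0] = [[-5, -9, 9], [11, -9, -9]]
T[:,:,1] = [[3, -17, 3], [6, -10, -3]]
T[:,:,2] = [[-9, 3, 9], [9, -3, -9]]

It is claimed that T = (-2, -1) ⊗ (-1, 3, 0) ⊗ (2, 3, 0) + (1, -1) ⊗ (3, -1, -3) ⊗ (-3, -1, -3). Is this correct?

Reconstruct entrywise from the claimed factors. For example, T[1,1,2] = -3 and Σₗ aₗ[1]bₗ[1]cₗ[2] = (-1)·(3)·(0) + (-1)·(-1)·(-3) = -3; checking all 18 entries, every one matches. The claim holds.

Yes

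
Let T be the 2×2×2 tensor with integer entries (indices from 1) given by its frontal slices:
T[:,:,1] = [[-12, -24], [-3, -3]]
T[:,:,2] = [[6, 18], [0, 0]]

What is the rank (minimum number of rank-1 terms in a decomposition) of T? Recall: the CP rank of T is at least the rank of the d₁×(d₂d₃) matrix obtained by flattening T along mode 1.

Lower bound: the mode-2 unfolding of T (rows indexed by j, columns by (i,k) = (1,1), (1,2), (2,1), (2,2)) is [[-12, 6, -3, 0], [-24, 18, -3, 0]].
There the 2×2 minor on rows j ∈ {1, 2}, columns (i,k) ∈ {(1,1), (1,2)} is det [[-12, 6], [-24, 18]] = -72 ≠ 0, so this unfolding has rank ≥ 2; CP rank is at least every unfolding rank, so rank(T) ≥ 2. (This is only a lower bound: in general the CP rank may exceed every unfolding rank, so we still need to exhibit 2 rank-1 terms summing to T.)
Upper bound — finding two terms. Write S_k = T[:,:,k] for the frontal slices: S₁ = [[-12, -24], [-3, -3]], S₂ = [[6, 18], [0, 0]].
If T = a₁ ∘ b₁ ∘ c₁ + a₂ ∘ b₂ ∘ c₂ then each S_k = c₁[k]·a₁b₁ᵀ + c₂[k]·a₂b₂ᵀ. S₁ and S₂ are linearly independent, so a₁b₁ᵀ and a₂b₂ᵀ must span the same plane of matrices: they are the rank-1 matrices of the form x·S₁ + y·S₂.
det(x·S₁ + y·S₂) is −36·x² + 36·xy = (-36)·(x − y)(x), vanishing at (x:y) = (1:1) and (0:1).
M₁ = S₁ + S₂ = [[-6, -6], [-3, -3]] = (-3)·(2, 1)(1, 1)ᵀ and M₂ = S₂ = [[6, 18], [0, 0]] = 6·(1, 0)(1, 3)ᵀ, so take a₁ = (2, 1), b₁ = (1, 1), a₂ = (1, 0), b₂ = (1, 3).
Each slice is an integer combination of E₁ = a₁b₁ᵀ and E₂ = a₂b₂ᵀ: S₁ = −3·E₁ − 6·E₂, S₂ = 6·E₂; reading off coefficients, c₁ = (-3, 0) and c₂ = (-6, 6).
Hence T = (2, 1) ∘ (1, 1) ∘ (-3, 0) + (1, 0) ∘ (1, 3) ∘ (-6, 6), so rank(T) ≤ 2.
These bounds meet, so rank(T) = 2.
Check entry T[1,1,1] = -12: (2)·(1)·(-3) + (1)·(1)·(-6) = -12.

2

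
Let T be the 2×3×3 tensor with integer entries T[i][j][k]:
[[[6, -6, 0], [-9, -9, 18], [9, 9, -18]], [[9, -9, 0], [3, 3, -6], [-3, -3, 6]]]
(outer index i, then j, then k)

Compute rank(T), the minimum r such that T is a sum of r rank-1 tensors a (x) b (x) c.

Lower bound: in the mode-1 unfolding of T (rows indexed by i, columns by (j,k)) the 2×2 minor on rows i ∈ {0, 1}, columns (j,k) ∈ {(0,0), (1,0)} is det [[6, -9], [9, 3]] = 99 ≠ 0, so that unfolding has rank ≥ 2 and hence rank(T) ≥ 2 (CP rank is at least every unfolding rank, though it can be larger).
Upper bound: with S_k = T[:,:,k], the two rank-1 terms a₁b₁ᵀ, a₂b₂ᵀ are the rank-1 members of the pencil x·S₀ + y·S₁.
The 2×2 minor of x·S₀ + y·S₁ on rows {0,1}, columns {0,1} is 99·x² − 99·y² = 99·(x − y)(x + y), vanishing at (x:y) = (1:1) and (1:-1).
M₁ = S₀ + S₁ = [[0, -18, 18], [0, 6, -6]] = (-6)·[3, -1][0, 1, -1]ᵀ and M₂ = S₀ − S₁ = [[12, 0, 0], [18, 0, 0]] = 6·[2, 3][1, 0, 0]ᵀ, so take a₁ = [3, -1], b₁ = [0, 1, -1], a₂ = [2, 3], b₂ = [1, 0, 0].
Each slice is an integer combination of E₁ = a₁b₁ᵀ and E₂ = a₂b₂ᵀ: S₀ = −3·E₁ + 3·E₂, S₁ = −3·E₁ − 3·E₂, S₂ = 6·E₁; reading off coefficients, c₁ = [-3, -3, 6] and c₂ = [3, -3, 0].
Hence T = [3, -1] (x) [0, 1, -1] (x) [-3, -3, 6] + [2, 3] (x) [1, 0, 0] (x) [3, -3, 0], so rank(T) ≤ 2.
These bounds meet, so rank(T) = 2.

2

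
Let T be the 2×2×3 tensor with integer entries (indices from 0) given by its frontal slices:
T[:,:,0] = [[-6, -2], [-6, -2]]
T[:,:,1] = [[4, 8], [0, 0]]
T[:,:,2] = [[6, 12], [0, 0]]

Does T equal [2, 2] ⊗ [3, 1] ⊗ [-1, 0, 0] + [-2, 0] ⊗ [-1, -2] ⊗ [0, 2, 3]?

Yes

Reconstruct entrywise from the claimed factors. For example, T[0,0,1] = 4 and Σₗ aₗ[0]bₗ[0]cₗ[1] = (2)·(3)·(0) + (-2)·(-1)·(2) = 4; checking all 12 entries, every one matches. The claim holds.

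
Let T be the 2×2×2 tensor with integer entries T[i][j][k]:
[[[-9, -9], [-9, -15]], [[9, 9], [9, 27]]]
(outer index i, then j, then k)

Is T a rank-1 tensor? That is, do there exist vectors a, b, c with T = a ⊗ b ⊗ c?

No

The mode-1 unfolding of T (rows indexed by i, columns by (j,k) = (0,0), (0,1), (1,0), (1,1)) is [[-9, -9, -9, -15], [9, 9, 9, 27]].
There the 2×2 minor on rows i ∈ {0, 1}, columns (j,k) ∈ {(0,0), (1,1)} is det [[-9, -15], [9, 27]] = -108 ≠ 0, so this unfolding has rank ≥ 2; CP rank is at least every unfolding rank, so rank(T) ≥ 2.
In particular rank(T) ≥ 2 > 1, so T is not rank-1.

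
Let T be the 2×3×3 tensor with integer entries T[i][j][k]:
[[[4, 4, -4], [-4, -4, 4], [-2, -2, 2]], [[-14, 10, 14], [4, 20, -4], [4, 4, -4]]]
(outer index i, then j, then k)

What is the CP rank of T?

Lower bound: in the mode-3 unfolding of T (rows indexed by k, columns by (i,j)) the 2×2 minor on rows k ∈ {0, 1}, columns (i,j) ∈ {(0,0), (1,0)} is det [[4, -14], [4, 10]] = 96 ≠ 0, so that unfolding has rank ≥ 2 and hence rank(T) ≥ 2 (CP rank is at least every unfolding rank, though it can be larger).
Upper bound: with S_k = T[:,:,k], the two rank-1 terms a₁b₁ᵀ, a₂b₂ᵀ are the rank-1 members of the pencil x·S₀ + y·S₁.
The 2×2 minor of x·S₀ + y·S₁ on rows {0,1}, columns {0,1} is −40·x² + 80·xy + 120·y² = (-40)·(x − 3·y)(x + y), vanishing at (x:y) = (3:1) and (1:-1).
M₁ = 3·S₀ + S₁ = [[16, -16, -8], [-32, 32, 16]] = 8·[1, -2][2, -2, -1]ᵀ and M₂ = S₀ − S₁ = [[0, 0, 0], [-24, -16, 0]] = (-8)·[0, 1][3, 2, 0]ᵀ, so take a₁ = [1, -2], b₁ = [2, -2, -1], a₂ = [0, 1], b₂ = [3, 2, 0].
Each slice is an integer combination of E₁ = a₁b₁ᵀ and E₂ = a₂b₂ᵀ: S₀ = 2·E₁ − 2·E₂, S₁ = 2·E₁ + 6·E₂, S₂ = −2·E₁ + 2·E₂; reading off coefficients, c₁ = [2, 2, -2] and c₂ = [-2, 6, 2].
Hence T = [1, -2] ∘ [2, -2, -1] ∘ [2, 2, -2] + [0, 1] ∘ [3, 2, 0] ∘ [-2, 6, 2], so rank(T) ≤ 2.
These bounds meet, so rank(T) = 2.

2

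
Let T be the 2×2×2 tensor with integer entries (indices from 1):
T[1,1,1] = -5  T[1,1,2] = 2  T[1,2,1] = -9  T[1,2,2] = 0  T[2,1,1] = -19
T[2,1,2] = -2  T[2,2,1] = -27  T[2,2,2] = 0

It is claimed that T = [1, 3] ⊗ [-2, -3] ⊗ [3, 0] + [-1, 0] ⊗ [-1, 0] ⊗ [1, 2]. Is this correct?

No

Reconstruct entry (2,1,1) from the claimed factors: Σₗ aₗ[2]bₗ[1]cₗ[1] = (3)·(-2)·(3) + (0)·(-1)·(1) = -18, but T[2,1,1] = -19. The claim is false.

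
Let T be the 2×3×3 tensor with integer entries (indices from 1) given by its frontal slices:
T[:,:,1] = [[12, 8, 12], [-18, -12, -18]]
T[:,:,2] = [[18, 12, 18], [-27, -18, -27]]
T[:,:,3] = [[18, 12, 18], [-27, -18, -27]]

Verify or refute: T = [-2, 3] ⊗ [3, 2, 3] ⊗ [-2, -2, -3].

Reconstruct entry (1,1,2) from the claimed factors: Σₗ aₗ[1]bₗ[1]cₗ[2] = (-2)·(3)·(-2) = 12, but T[1,1,2] = 18. The claim is false.

No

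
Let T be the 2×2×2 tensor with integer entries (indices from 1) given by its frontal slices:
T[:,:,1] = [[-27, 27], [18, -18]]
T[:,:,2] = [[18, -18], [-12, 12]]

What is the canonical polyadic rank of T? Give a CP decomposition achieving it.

Lower bound: T ≠ 0 (e.g. T[1,1,1] = -27), so rank(T) ≥ 1.
Upper bound: if T = a ∘ b ∘ c then every fibre of T is a multiple of the corresponding factor, so read the factors off the fibres through the nonzero entry T[1,1,1] = -27.
The mode-1 fibre T[:,1,1] = [-27, 18] gives a = [3, -2] (primitive direction); the mode-2 fibre T[1,:,1] = [-27, 27] gives b = [1, -1]; then c[k] = T[1,1,k] / (a[1]·b[1]) = [-27, 18] / 3 = [-9, 6].
Expanding [3, -2] ∘ [1, -1] ∘ [-9, 6] reproduces all 8 entries of T, so T = [3, -2] ∘ [1, -1] ∘ [-9, 6] and rank(T) ≤ 1.
These bounds meet, so rank(T) = 1.

rank(T) = 1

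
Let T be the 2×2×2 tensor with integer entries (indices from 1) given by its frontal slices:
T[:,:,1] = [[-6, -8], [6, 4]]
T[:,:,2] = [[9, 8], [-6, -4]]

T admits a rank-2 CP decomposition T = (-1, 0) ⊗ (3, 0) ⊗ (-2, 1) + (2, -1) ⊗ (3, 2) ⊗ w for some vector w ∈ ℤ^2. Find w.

Subtract the known terms from T to get the rank-1 residual R = (2, -1) ⊗ (3, 2) ⊗ w, so R[i,j,k] = a[i]·b[j]·w[k]. Pick indices with nonzero a[1]·b[1] = (2)·(3) = 6. Only the fibre through (1,1,·) is needed: R[1,1,:] = T[1,1,:] − Σₗ aₗ[1]bₗ[1]cₗ = [-6, 9] − (-1)·(3)·(-2, 1) = [-12, 12]. Then w[k] = R[1,1,k] / 6 for each k, giving w = [-12, 12] / 6 = (-2, 2).

w = (-2, 2)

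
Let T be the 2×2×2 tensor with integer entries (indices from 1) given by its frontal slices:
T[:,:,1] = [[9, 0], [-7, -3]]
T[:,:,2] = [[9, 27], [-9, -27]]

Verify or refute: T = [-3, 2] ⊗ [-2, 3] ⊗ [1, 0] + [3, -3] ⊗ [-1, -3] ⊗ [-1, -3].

Reconstruct entrywise from the claimed factors. For example, T[1,1,2] = 9 and Σₗ aₗ[1]bₗ[1]cₗ[2] = (-3)·(-2)·(0) + (3)·(-1)·(-3) = 9; checking all 8 entries, every one matches. The claim holds.

Yes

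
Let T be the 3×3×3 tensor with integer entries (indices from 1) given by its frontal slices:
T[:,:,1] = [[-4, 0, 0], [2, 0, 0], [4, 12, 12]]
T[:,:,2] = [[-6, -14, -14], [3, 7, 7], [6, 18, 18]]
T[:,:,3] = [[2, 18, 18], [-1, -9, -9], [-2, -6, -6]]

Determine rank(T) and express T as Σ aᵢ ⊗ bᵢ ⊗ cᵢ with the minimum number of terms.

Lower bound: the mode-1 unfolding of T (rows indexed by i, columns by (j,k) = (1,1), (1,2), (1,3), (2,1), (2,2), (2,3), (3,1), (3,2), (3,3)) is [[-4, -6, 2, 0, -14, 18, 0, -14, 18], [2, 3, -1, 0, 7, -9, 0, 7, -9], [4, 6, -2, 12, 18, -6, 12, 18, -6]].
There the 2×2 minor on rows i ∈ {1, 3}, columns (j,k) ∈ {(1,1), (2,1)} is det [[-4, 0], [4, 12]] = -48 ≠ 0, so this unfolding has rank ≥ 2; CP rank is at least every unfolding rank, so rank(T) ≥ 2. (Unfolding ranks only ever bound the CP rank from below — rank(T) can be strictly larger than all of them — so the matching upper bound has to come from an explicit 2-term decomposition.)
Upper bound — finding two terms. Write S_k = T[:,:,k] for the frontal slices: S₁ = [[-4, 0, 0], [2, 0, 0], [4, 12, 12]], S₂ = [[-6, -14, -14], [3, 7, 7], [6, 18, 18]], S₃ = [[2, 18, 18], [-1, -9, -9], [-2, -6, -6]].
If T = a₁ ⊗ b₁ ⊗ c₁ + a₂ ⊗ b₂ ⊗ c₂ then each S_k = c₁[k]·a₁b₁ᵀ + c₂[k]·a₂b₂ᵀ. S₁ and S₂ are linearly independent, so a₁b₁ᵀ and a₂b₂ᵀ must span the same plane of matrices: they are the rank-1 matrices of the form x·S₁ + y·S₂.
The 2×2 minor of x·S₁ + y·S₂ on rows {1,3}, columns {1,2} is −48·x² − 88·xy − 24·y² = (-8)·(2·x + 3·y)(3·x + y), vanishing at (x:y) = (3:-2) and (1:-3).
M₁ = 3·S₁ − 2·S₂ = [[0, 28, 28], [0, -14, -14], [0, 0, 0]] = 14·(2, -1, 0)(0, 1, 1)ᵀ and M₂ = S₁ − 3·S₂ = [[14, 42, 42], [-7, -21, -21], [-14, -42, -42]] = 7·(2, -1, -2)(1, 3, 3)ᵀ, so take a₁ = (2, -1, 0), b₁ = (0, 1, 1), a₂ = (2, -1, -2), b₂ = (1, 3, 3).
Each slice is an integer combination of E₁ = a₁b₁ᵀ and E₂ = a₂b₂ᵀ: S₁ = 6·E₁ − 2·E₂, S₂ = 2·E₁ − 3·E₂, S₃ = 6·E₁ + E₂; reading off coefficients, c₁ = (6, 2, 6) and c₂ = (-2, -3, 1).
Hence T = (2, -1, 0) ⊗ (0, 1, 1) ⊗ (6, 2, 6) + (2, -1, -2) ⊗ (1, 3, 3) ⊗ (-2, -3, 1), so rank(T) ≤ 2.
These bounds meet, so rank(T) = 2.

rank(T) = 2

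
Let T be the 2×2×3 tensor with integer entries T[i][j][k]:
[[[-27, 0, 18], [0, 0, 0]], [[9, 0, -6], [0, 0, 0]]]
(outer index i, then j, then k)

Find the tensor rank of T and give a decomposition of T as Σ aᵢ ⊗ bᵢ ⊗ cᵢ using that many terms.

Lower bound: T ≠ 0 (e.g. T[0,0,0] = -27), so rank(T) ≥ 1.
Upper bound: if T = a ⊗ b ⊗ c then every fibre of T is a multiple of the corresponding factor, so read the factors off the fibres through the nonzero entry T[0,0,0] = -27.
The mode-1 fibre T[:,0,0] = [-27, 9] gives a = [3, -1] (primitive direction); the mode-2 fibre T[0,:,0] = [-27, 0] gives b = [1, 0]; then c[k] = T[0,0,k] / (a[0]·b[0]) = [-27, 0, 18] / 3 = [-9, 0, 6].
Expanding [3, -1] ⊗ [1, 0] ⊗ [-9, 0, 6] reproduces all 12 entries of T, so T = [3, -1] ⊗ [1, 0] ⊗ [-9, 0, 6] and rank(T) ≤ 1.
These bounds meet, so rank(T) = 1.
Check entry T[0,1,0] = 0: (3)·(0)·(-9) = 0.

rank(T) = 1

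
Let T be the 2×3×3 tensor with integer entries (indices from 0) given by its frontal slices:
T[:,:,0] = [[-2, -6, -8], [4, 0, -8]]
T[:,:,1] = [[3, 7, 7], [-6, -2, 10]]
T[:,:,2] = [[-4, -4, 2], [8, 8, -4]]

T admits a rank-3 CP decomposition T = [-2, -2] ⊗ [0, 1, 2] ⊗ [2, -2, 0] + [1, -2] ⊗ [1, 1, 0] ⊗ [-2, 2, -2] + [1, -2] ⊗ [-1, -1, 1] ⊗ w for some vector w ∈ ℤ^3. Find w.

Subtract the known terms from T to get the rank-1 residual R = [1, -2] ⊗ [-1, -1, 1] ⊗ w, so R[i,j,k] = a[i]·b[j]·w[k]. Pick indices with nonzero a[0]·b[0] = (1)·(-1) = -1. Only the fibre through (0,0,·) is needed: R[0,0,:] = T[0,0,:] − Σₗ aₗ[0]bₗ[0]cₗ = [-2, 3, -4] − (-2)·(0)·[2, -2, 0] − (1)·(1)·[-2, 2, -2] = [0, 1, -2]. Then w[k] = R[0,0,k] / -1 for each k, giving w = [0, 1, -2] / -1 = [0, -1, 2].

w = [0, -1, 2]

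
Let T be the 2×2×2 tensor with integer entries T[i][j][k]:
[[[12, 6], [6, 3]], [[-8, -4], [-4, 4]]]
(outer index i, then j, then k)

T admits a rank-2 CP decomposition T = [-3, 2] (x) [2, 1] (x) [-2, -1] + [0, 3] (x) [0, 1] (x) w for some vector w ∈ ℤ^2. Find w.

Subtract the known terms from T to get the rank-1 residual R = [0, 3] (x) [0, 1] (x) w, so R[i,j,k] = a[i]·b[j]·w[k]. Pick indices with nonzero a[1]·b[1] = (3)·(1) = 3. Only the fibre through (1,1,·) is needed: R[1,1,:] = T[1,1,:] − Σₗ aₗ[1]bₗ[1]cₗ = [-4, 4] − (2)·(1)·[-2, -1] = [0, 6]. Then w[k] = R[1,1,k] / 3 for each k, giving w = [0, 6] / 3 = [0, 2].

w = [0, 2]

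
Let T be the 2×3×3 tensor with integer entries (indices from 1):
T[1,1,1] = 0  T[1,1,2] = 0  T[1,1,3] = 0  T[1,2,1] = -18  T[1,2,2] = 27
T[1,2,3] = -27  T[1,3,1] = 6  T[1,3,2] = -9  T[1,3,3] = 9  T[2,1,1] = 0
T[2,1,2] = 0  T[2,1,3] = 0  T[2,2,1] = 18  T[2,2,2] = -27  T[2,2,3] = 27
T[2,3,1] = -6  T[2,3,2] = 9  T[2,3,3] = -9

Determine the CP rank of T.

Lower bound: T ≠ 0 (e.g. T[1,2,1] = -18), so rank(T) ≥ 1.
Upper bound: the mode-1 fibre T[:,2,1] = [-18, 18] gives a = [1, -1] (primitive direction); the mode-2 fibre T[1,:,1] = [0, -18, 6] gives b = [0, 3, -1]; then c[k] = T[1,2,k] / (a[1]·b[2]) = [-18, 27, -27] / 3 = [-6, 9, -9].
Expanding [1, -1] ⊗ [0, 3, -1] ⊗ [-6, 9, -9] reproduces all 18 entries of T, so T = [1, -1] ⊗ [0, 3, -1] ⊗ [-6, 9, -9] and rank(T) ≤ 1.
These bounds meet, so rank(T) = 1.

1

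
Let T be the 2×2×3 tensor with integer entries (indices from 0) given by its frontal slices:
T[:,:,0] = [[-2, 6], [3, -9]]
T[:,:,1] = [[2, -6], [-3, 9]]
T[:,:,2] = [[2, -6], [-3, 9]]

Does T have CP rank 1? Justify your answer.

The mode-1 fibre T[:,0,0] = [-2, 3] gives a = (2, -3) (primitive direction); the mode-2 fibre T[0,:,0] = [-2, 6] gives b = (1, -3); then c[k] = T[0,0,k] / (a[0]·b[0]) = [-2, 2, 2] / 2 = (-1, 1, 1).
Expanding (2, -3) ∘ (1, -3) ∘ (-1, 1, 1) reproduces all 12 entries of T, so T = (2, -3) ∘ (1, -3) ∘ (-1, 1, 1) and rank(T) ≤ 1.
Equivalently every frontal slice T[:,:,k] is c[k] times the rank-1 matrix (2, -3) ∘ (1, -3). So T has rank 1 (it is nonzero).

Yes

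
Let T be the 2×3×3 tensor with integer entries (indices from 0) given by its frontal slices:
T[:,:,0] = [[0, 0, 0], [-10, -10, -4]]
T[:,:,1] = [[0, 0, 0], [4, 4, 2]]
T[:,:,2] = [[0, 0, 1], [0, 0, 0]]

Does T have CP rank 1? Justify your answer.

No

The mode-3 unfolding of T (rows indexed by k, columns by (i,j) = (0,0), (0,1), (0,2), (1,0), (1,1), (1,2)) is [[0, 0, 0, -10, -10, -4], [0, 0, 0, 4, 4, 2], [0, 0, 1, 0, 0, 0]].
There the 3×3 minor on rows k ∈ {0, 1, 2}, columns (i,j) ∈ {(0,2), (1,0), (1,2)} is det [[0, -10, -4], [0, 4, 2], [1, 0, 0]] = -4 ≠ 0, so this unfolding has rank ≥ 3; CP rank is at least every unfolding rank, so rank(T) ≥ 3.
In particular rank(T) ≥ 3 > 1, so T is not rank-1.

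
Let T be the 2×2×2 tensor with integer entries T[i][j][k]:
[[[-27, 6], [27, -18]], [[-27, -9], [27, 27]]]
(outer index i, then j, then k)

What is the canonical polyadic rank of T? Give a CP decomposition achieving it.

rank(T) = 2

Lower bound: in the mode-2 unfolding of T (rows indexed by j, columns by (i,k)) the 2×2 minor on rows j ∈ {0, 1}, columns (i,k) ∈ {(0,0), (0,1)} is det [[-27, 6], [27, -18]] = 324 ≠ 0, so that unfolding has rank ≥ 2 and hence rank(T) ≥ 2 (CP rank is at least every unfolding rank, though it can be larger).
Upper bound: with S_k = T[:,:,k], the two rank-1 terms a₁b₁ᵀ, a₂b₂ᵀ are the rank-1 members of the pencil x·S₀ + y·S₁.
det(x·S₀ + y·S₁) is −810·xy = (-810)·(y)(x), vanishing at (x:y) = (1:0) and (0:1).
M₁ = S₀ = [[-27, 27], [-27, 27]] = (-27)·(1, 1)(1, -1)ᵀ and M₂ = S₁ = [[6, -18], [-9, 27]] = 3·(2, -3)(1, -3)ᵀ, so take a₁ = (1, 1), b₁ = (1, -1), a₂ = (2, -3), b₂ = (1, -3).
Each slice is an integer combination of E₁ = a₁b₁ᵀ and E₂ = a₂b₂ᵀ: S₀ = −27·E₁, S₁ = 3·E₂; reading off coefficients, c₁ = (-27, 0) and c₂ = (0, 3).
Hence T = (1, 1) ⊗ (1, -1) ⊗ (-27, 0) + (2, -3) ⊗ (1, -3) ⊗ (0, 3), so rank(T) ≤ 2.
These bounds meet, so rank(T) = 2.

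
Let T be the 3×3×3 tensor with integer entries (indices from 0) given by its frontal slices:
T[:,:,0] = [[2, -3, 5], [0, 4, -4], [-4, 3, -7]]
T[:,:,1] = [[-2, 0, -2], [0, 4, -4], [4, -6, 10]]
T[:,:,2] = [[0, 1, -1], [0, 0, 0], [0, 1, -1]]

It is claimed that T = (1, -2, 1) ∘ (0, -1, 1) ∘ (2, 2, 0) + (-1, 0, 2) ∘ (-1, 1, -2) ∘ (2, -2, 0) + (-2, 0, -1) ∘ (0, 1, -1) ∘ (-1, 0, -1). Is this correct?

No

Reconstruct entry (0,1,0) from the claimed factors: Σₗ aₗ[0]bₗ[1]cₗ[0] = (1)·(-1)·(2) + (-1)·(1)·(2) + (-2)·(1)·(-1) = -2, but T[0,1,0] = -3. The claim is false.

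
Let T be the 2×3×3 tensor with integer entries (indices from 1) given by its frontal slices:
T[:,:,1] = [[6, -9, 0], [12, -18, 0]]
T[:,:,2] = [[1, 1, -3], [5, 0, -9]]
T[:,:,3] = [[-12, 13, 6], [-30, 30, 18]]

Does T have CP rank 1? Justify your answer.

The mode-2 unfolding of T (rows indexed by j, columns by (i,k) = (1,1), (1,2), (1,3), (2,1), (2,2), (2,3)) is [[6, 1, -12, 12, 5, -30], [-9, 1, 13, -18, 0, 30], [0, -3, 6, 0, -9, 18]].
There the 2×2 minor on rows j ∈ {1, 2}, columns (i,k) ∈ {(1,1), (1,2)} is det [[6, 1], [-9, 1]] = 15 ≠ 0, so this unfolding has rank ≥ 2; CP rank is at least every unfolding rank, so rank(T) ≥ 2.
In particular rank(T) ≥ 2 > 1, so T is not rank-1.

No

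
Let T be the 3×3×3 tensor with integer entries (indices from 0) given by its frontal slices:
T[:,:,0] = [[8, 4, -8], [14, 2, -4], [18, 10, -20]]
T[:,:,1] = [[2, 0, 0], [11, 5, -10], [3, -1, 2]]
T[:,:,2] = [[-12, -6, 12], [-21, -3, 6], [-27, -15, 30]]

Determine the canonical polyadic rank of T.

2

Lower bound: in the mode-3 unfolding of T (rows indexed by k, columns by (i,j)) the 2×2 minor on rows k ∈ {0, 1}, columns (i,j) ∈ {(0,0), (0,1)} is det [[8, 4], [2, 0]] = -8 ≠ 0, so that unfolding has rank ≥ 2 and hence rank(T) ≥ 2 (CP rank is at least every unfolding rank, though it can be larger).
Upper bound: with S_k = T[:,:,k], the two rank-1 terms a₁b₁ᵀ, a₂b₂ᵀ are the rank-1 members of the pencil x·S₀ + y·S₁.
The 2×2 minor of x·S₀ + y·S₁ on rows {0,1}, columns {0,1} is −40·x² + 10·y² = (-10)·(2·x − y)(2·x + y), vanishing at (x:y) = (1:2) and (1:-2).
M₁ = S₀ + 2·S₁ = [[12, 4, -8], [36, 12, -24], [24, 8, -16]] = 4·[1, 3, 2][3, 1, -2]ᵀ and M₂ = S₀ − 2·S₁ = [[4, 4, -8], [-8, -8, 16], [12, 12, -24]] = 4·[1, -2, 3][1, 1, -2]ᵀ, so take a₁ = [1, 3, 2], b₁ = [3, 1, -2], a₂ = [1, -2, 3], b₂ = [1, 1, -2].
Each slice is an integer combination of E₁ = a₁b₁ᵀ and E₂ = a₂b₂ᵀ: S₀ = 2·E₁ + 2·E₂, S₁ = E₁ − E₂, S₂ = −3·E₁ − 3·E₂; reading off coefficients, c₁ = [2, 1, -3] and c₂ = [2, -1, -3].
Hence T = [1, 3, 2] ⊗ [3, 1, -2] ⊗ [2, 1, -3] + [1, -2, 3] ⊗ [1, 1, -2] ⊗ [2, -1, -3], so rank(T) ≤ 2.
These bounds meet, so rank(T) = 2.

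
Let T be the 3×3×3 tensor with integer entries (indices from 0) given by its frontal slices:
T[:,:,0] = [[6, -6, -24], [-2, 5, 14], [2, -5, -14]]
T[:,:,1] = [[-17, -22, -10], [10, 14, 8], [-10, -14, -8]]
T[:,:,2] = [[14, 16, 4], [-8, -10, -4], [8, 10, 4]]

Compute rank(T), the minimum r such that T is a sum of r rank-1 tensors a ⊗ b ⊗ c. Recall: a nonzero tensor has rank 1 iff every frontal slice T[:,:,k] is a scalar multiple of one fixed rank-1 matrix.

2

Lower bound: the mode-1 unfolding of T (rows indexed by i, columns by (j,k) = (0,0), (0,1), (0,2), (1,0), (1,1), (1,2), (2,0), (2,1), (2,2)) is [[6, -17, 14, -6, -22, 16, -24, -10, 4], [-2, 10, -8, 5, 14, -10, 14, 8, -4], [2, -10, 8, -5, -14, 10, -14, -8, 4]].
There the 2×2 minor on rows i ∈ {0, 1}, columns (j,k) ∈ {(0,0), (0,1)} is det [[6, -17], [-2, 10]] = 26 ≠ 0, so this unfolding has rank ≥ 2; CP rank is at least every unfolding rank, so rank(T) ≥ 2. (Flattening ranks never certify an upper bound on CP rank; for that we must actually write T with 2 rank-1 terms.)
Upper bound — finding two terms. Write S_k = T[:,:,k] for the frontal slices: S₀ = [[6, -6, -24], [-2, 5, 14], [2, -5, -14]], S₁ = [[-17, -22, -10], [10, 14, 8], [-10, -14, -8]], S₂ = [[14, 16, 4], [-8, -10, -4], [8, 10, 4]].
If T = a₁ ⊗ b₁ ⊗ c₁ + a₂ ⊗ b₂ ⊗ c₂ then each S_k = c₁[k]·a₁b₁ᵀ + c₂[k]·a₂b₂ᵀ. S₀ and S₁ are linearly independent, so a₁b₁ᵀ and a₂b₂ᵀ must span the same plane of matrices: they are the rank-1 matrices of the form x·S₀ + y·S₁.
The 2×2 minor of x·S₀ + y·S₁ on rows {0,1}, columns {0,1} is 18·x² + 15·xy − 18·y² = 3·(2·x + 3·y)(3·x − 2·y), vanishing at (x:y) = (3:-2) and (2:3).
M₁ = 3·S₀ − 2·S₁ = [[52, 26, -52], [-26, -13, 26], [26, 13, -26]] = 13·[2, -1, 1][2, 1, -2]ᵀ and M₂ = 2·S₀ + 3·S₁ = [[-39, -78, -78], [26, 52, 52], [-26, -52, -52]] = (-13)·[3, -2, 2][1, 2, 2]ᵀ, so take a₁ = [2, -1, 1], b₁ = [2, 1, -2], a₂ = [3, -2, 2], b₂ = [1, 2, 2].
Each slice is an integer combination of E₁ = a₁b₁ᵀ and E₂ = a₂b₂ᵀ: S₀ = 3·E₁ − 2·E₂, S₁ = −2·E₁ − 3·E₂, S₂ = 2·E₁ + 2·E₂; reading off coefficients, c₁ = [3, -2, 2] and c₂ = [-2, -3, 2].
Hence T = [2, -1, 1] ⊗ [2, 1, -2] ⊗ [3, -2, 2] + [3, -2, 2] ⊗ [1, 2, 2] ⊗ [-2, -3, 2], so rank(T) ≤ 2.
These bounds meet, so rank(T) = 2.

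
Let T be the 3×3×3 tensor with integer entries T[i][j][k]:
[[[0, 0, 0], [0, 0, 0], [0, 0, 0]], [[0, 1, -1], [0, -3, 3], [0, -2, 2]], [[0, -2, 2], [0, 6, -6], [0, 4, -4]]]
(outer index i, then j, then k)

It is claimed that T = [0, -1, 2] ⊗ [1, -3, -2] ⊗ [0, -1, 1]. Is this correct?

Yes

Reconstruct entrywise from the claimed factors. For example, T[0,0,2] = 0 and Σₗ aₗ[0]bₗ[0]cₗ[2] = (0)·(1)·(1) = 0; checking all 27 entries, every one matches. The claim holds.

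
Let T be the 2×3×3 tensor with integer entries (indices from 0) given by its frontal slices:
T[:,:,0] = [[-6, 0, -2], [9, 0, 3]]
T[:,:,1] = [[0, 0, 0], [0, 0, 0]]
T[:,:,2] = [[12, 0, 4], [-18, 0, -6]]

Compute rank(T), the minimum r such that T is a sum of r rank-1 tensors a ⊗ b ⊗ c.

Lower bound: T ≠ 0 (e.g. T[0,0,0] = -6), so rank(T) ≥ 1.
Upper bound: if T = a ⊗ b ⊗ c then every fibre of T is a multiple of the corresponding factor, so read the factors off the fibres through the nonzero entry T[0,0,0] = -6.
The mode-1 fibre T[:,0,0] = [-6, 9] gives a = (2, -3) (primitive direction); the mode-2 fibre T[0,:,0] = [-6, 0, -2] gives b = (3, 0, 1); then c[k] = T[0,0,k] / (a[0]·b[0]) = [-6, 0, 12] / 6 = (-1, 0, 2).
Expanding (2, -3) ⊗ (3, 0, 1) ⊗ (-1, 0, 2) reproduces all 18 entries of T, so T = (2, -3) ⊗ (3, 0, 1) ⊗ (-1, 0, 2) and rank(T) ≤ 1.
These bounds meet, so rank(T) = 1.

1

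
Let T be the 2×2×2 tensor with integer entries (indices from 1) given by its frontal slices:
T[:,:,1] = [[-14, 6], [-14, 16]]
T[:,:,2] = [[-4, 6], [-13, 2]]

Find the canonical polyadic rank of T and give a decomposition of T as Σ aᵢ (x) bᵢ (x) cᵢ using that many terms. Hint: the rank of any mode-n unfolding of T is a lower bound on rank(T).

Lower bound: the mode-3 unfolding of T (rows indexed by k, columns by (i,j) = (1,1), (1,2), (2,1), (2,2)) is [[-14, 6, -14, 16], [-4, 6, -13, 2]].
There the 2×2 minor on rows k ∈ {1, 2}, columns (i,j) ∈ {(1,1), (1,2)} is det [[-14, 6], [-4, 6]] = -60 ≠ 0, so this unfolding has rank ≥ 2; CP rank is at least every unfolding rank, so rank(T) ≥ 2. (Unfolding ranks only ever bound the CP rank from below — rank(T) can be strictly larger than all of them — so the matching upper bound has to come from an explicit 2-term decomposition.)
Upper bound — finding two terms. Write S_k = T[:,:,k] for the frontal slices: S₁ = [[-14, 6], [-14, 16]], S₂ = [[-4, 6], [-13, 2]].
If T = a₁ (x) b₁ (x) c₁ + a₂ (x) b₂ (x) c₂ then each S_k = c₁[k]·a₁b₁ᵀ + c₂[k]·a₂b₂ᵀ. S₁ and S₂ are linearly independent, so a₁b₁ᵀ and a₂b₂ᵀ must span the same plane of matrices: they are the rank-1 matrices of the form x·S₁ + y·S₂.
det(x·S₁ + y·S₂) is −140·x² + 70·xy + 70·y² = (-70)·(x − y)(2·x + y), vanishing at (x:y) = (1:1) and (1:-2).
M₁ = S₁ + S₂ = [[-18, 12], [-27, 18]] = (-3)·(2, 3)(3, -2)ᵀ and M₂ = S₁ − 2·S₂ = [[-6, -6], [12, 12]] = (-6)·(1, -2)(1, 1)ᵀ, so take a₁ = (2, 3), b₁ = (3, -2), a₂ = (1, -2), b₂ = (1, 1).
Each slice is an integer combination of E₁ = a₁b₁ᵀ and E₂ = a₂b₂ᵀ: S₁ = −2·E₁ − 2·E₂, S₂ = −E₁ + 2·E₂; reading off coefficients, c₁ = (-2, -1) and c₂ = (-2, 2).
Hence T = (2, 3) (x) (3, -2) (x) (-2, -1) + (1, -2) (x) (1, 1) (x) (-2, 2), so rank(T) ≤ 2.
These bounds meet, so rank(T) = 2.

rank(T) = 2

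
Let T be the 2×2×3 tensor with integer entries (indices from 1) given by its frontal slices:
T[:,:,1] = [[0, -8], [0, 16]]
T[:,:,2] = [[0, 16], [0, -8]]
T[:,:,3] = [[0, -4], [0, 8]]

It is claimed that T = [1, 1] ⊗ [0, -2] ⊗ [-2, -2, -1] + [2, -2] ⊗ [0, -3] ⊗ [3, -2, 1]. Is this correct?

Reconstruct entry (1,2,1) from the claimed factors: Σₗ aₗ[1]bₗ[2]cₗ[1] = (1)·(-2)·(-2) + (2)·(-3)·(3) = -14, but T[1,2,1] = -8. The claim is false.

No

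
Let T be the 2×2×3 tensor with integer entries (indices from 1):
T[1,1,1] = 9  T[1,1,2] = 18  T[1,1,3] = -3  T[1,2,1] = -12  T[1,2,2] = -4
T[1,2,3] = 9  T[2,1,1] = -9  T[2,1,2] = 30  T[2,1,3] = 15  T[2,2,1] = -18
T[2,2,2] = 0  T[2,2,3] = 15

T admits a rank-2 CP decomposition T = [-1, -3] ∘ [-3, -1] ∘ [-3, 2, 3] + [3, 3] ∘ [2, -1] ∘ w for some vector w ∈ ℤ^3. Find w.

w = [3, 2, -2]

Subtract the known terms from T to get the rank-1 residual R = [3, 3] ∘ [2, -1] ∘ w, so R[i,j,k] = a[i]·b[j]·w[k]. Pick indices with nonzero a[1]·b[1] = (3)·(2) = 6. Only the fibre through (1,1,·) is needed: R[1,1,:] = T[1,1,:] − Σₗ aₗ[1]bₗ[1]cₗ = [9, 18, -3] − (-1)·(-3)·[-3, 2, 3] = [18, 12, -12]. Then w[k] = R[1,1,k] / 6 for each k, giving w = [18, 12, -12] / 6 = [3, 2, -2].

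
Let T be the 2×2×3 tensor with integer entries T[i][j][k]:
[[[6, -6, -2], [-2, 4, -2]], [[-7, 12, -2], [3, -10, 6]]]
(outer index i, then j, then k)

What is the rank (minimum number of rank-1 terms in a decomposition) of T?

Lower bound: the mode-3 unfolding of T (rows indexed by k, columns by (i,j) = (0,0), (0,1), (1,0), (1,1)) is [[6, -2, -7, 3], [-6, 4, 12, -10], [-2, -2, -2, 6]].
There the 3×3 minor on rows k ∈ {0, 1, 2}, columns (i,j) ∈ {(0,0), (0,1), (1,0)} is det [[6, -2, -7], [-6, 4, 12], [-2, -2, -2]] = 28 ≠ 0, so this unfolding has rank ≥ 3; CP rank is at least every unfolding rank, so rank(T) ≥ 3. (Flattening ranks never certify an upper bound on CP rank; for that we must actually write T with 3 rank-1 terms.)
Upper bound: T is a sum of 3 rank-1 terms, T = (0, 1) ⊗ (1, -1) ⊗ (1, 2, -2) + (1, -2) ⊗ (1, -1) ⊗ (2, -4, 2) + (1, -1) ⊗ (1, 0) ⊗ (4, -2, -4) (one valid choice — decompositions are not unique — normalised so each a, b is primitive with positive first nonzero entry; check it by expanding all entries), so rank(T) ≤ 3.
These bounds meet, so rank(T) = 3.

3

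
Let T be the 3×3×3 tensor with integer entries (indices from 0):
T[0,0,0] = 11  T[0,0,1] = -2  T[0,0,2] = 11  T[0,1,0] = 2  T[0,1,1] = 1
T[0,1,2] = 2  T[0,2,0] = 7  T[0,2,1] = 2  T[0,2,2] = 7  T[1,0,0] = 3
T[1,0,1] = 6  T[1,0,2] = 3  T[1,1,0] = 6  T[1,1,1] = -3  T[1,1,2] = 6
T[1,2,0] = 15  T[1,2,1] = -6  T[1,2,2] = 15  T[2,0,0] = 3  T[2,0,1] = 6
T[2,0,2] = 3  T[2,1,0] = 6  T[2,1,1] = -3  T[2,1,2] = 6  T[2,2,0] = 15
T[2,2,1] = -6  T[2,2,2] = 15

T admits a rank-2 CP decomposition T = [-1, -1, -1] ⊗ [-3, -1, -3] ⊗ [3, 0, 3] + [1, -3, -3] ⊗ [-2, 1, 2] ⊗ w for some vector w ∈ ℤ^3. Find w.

w = [-1, 1, -1]

Subtract the known terms from T to get the rank-1 residual R = [1, -3, -3] ⊗ [-2, 1, 2] ⊗ w, so R[i,j,k] = a[i]·b[j]·w[k]. Pick indices with nonzero a[0]·b[0] = (1)·(-2) = -2. Only the fibre through (0,0,·) is needed: R[0,0,:] = T[0,0,:] − Σₗ aₗ[0]bₗ[0]cₗ = [11, -2, 11] − (-1)·(-3)·[3, 0, 3] = [2, -2, 2]. Then w[k] = R[0,0,k] / -2 for each k, giving w = [2, -2, 2] / -2 = [-1, 1, -1].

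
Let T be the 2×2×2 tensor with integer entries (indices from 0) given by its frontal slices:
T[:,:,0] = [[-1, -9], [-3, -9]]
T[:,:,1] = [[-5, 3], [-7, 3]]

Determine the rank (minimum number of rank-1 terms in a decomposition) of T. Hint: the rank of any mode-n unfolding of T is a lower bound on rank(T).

Lower bound: the mode-2 unfolding of T (rows indexed by j, columns by (i,k) = (0,0), (0,1), (1,0), (1,1)) is [[-1, -5, -3, -7], [-9, 3, -9, 3]].
There the 2×2 minor on rows j ∈ {0, 1}, columns (i,k) ∈ {(0,0), (0,1)} is det [[-1, -5], [-9, 3]] = -48 ≠ 0, so this unfolding has rank ≥ 2; CP rank is at least every unfolding rank, so rank(T) ≥ 2. (This is only a lower bound: in general the CP rank may exceed every unfolding rank, so we still need to exhibit 2 rank-1 terms summing to T.)
Upper bound — finding two terms. Write S_k = T[:,:,k] for the frontal slices: S₀ = [[-1, -9], [-3, -9]], S₁ = [[-5, 3], [-7, 3]].
If T = a₁ ⊗ b₁ ⊗ c₁ + a₂ ⊗ b₂ ⊗ c₂ then each S_k = c₁[k]·a₁b₁ᵀ + c₂[k]·a₂b₂ᵀ. S₀ and S₁ are linearly independent, so a₁b₁ᵀ and a₂b₂ᵀ must span the same plane of matrices: they are the rank-1 matrices of the form x·S₀ + y·S₁.
det(x·S₀ + y·S₁) is −18·x² − 12·xy + 6·y² = (-6)·(3·x − y)(x + y), vanishing at (x:y) = (1:3) and (1:-1).
M₁ = S₀ + 3·S₁ = [[-16, 0], [-24, 0]] = (-8)·[2, 3][1, 0]ᵀ and M₂ = S₀ − S₁ = [[4, -12], [4, -12]] = 4·[1, 1][1, -3]ᵀ, so take a₁ = [2, 3], b₁ = [1, 0], a₂ = [1, 1], b₂ = [1, -3].
Each slice is an integer combination of E₁ = a₁b₁ᵀ and E₂ = a₂b₂ᵀ: S₀ = −2·E₁ + 3·E₂, S₁ = −2·E₁ − E₂; reading off coefficients, c₁ = [-2, -2] and c₂ = [3, -1].
Hence T = [2, 3] ⊗ [1, 0] ⊗ [-2, -2] + [1, 1] ⊗ [1, -3] ⊗ [3, -1], so rank(T) ≤ 2.
These bounds meet, so rank(T) = 2.
Check entry T[1,0,1] = -7: (3)·(1)·(-2) + (1)·(1)·(-1) = -7.

2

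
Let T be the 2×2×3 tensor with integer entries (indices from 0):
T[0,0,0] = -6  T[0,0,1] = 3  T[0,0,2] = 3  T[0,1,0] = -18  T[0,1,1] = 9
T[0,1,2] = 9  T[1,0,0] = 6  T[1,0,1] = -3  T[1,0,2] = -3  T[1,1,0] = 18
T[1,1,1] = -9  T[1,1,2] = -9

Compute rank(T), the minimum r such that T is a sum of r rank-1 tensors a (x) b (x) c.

1

Lower bound: T ≠ 0 (e.g. T[0,0,0] = -6), so rank(T) ≥ 1.
Upper bound: if T = a (x) b (x) c then every fibre of T is a multiple of the corresponding factor, so read the factors off the fibres through the nonzero entry T[0,0,0] = -6.
The mode-1 fibre T[:,0,0] = [-6, 6] gives a = (1, -1) (primitive direction); the mode-2 fibre T[0,:,0] = [-6, -18] gives b = (1, 3); then c[k] = T[0,0,k] / (a[0]·b[0]) = [-6, 3, 3] / 1 = (-6, 3, 3).
Expanding (1, -1) (x) (1, 3) (x) (-6, 3, 3) reproduces all 12 entries of T, so T = (1, -1) (x) (1, 3) (x) (-6, 3, 3) and rank(T) ≤ 1.
These bounds meet, so rank(T) = 1.
Check entry T[0,0,0] = -6: (1)·(1)·(-6) = -6.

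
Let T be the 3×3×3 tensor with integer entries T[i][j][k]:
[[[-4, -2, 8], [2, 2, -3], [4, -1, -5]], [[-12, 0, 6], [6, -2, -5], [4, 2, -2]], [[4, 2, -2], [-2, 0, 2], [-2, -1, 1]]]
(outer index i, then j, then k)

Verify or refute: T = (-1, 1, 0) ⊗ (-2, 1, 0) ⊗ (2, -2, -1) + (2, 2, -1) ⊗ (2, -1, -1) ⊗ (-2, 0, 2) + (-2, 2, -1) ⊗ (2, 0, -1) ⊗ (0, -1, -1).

No

Reconstruct entry (0,0,1) from the claimed factors: Σₗ aₗ[0]bₗ[0]cₗ[1] = (-1)·(-2)·(-2) + (2)·(2)·(0) + (-2)·(2)·(-1) = 0, but T[0,0,1] = -2. The claim is false.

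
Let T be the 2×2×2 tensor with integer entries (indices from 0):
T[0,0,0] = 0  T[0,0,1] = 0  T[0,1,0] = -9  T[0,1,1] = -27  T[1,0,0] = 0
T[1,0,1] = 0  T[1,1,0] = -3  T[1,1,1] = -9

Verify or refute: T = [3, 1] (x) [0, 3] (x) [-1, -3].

Reconstruct entrywise from the claimed factors. For example, T[1,0,0] = 0 and Σₗ aₗ[1]bₗ[0]cₗ[0] = (1)·(0)·(-1) = 0; checking all 8 entries, every one matches. The claim holds.

Yes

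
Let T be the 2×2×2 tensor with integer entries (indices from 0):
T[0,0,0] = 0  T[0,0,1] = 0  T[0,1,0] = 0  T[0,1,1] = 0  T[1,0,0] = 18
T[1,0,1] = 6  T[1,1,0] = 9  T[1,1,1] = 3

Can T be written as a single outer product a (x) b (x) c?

Yes

If T = a (x) b (x) c then every fibre of T is a multiple of the corresponding factor, so read the factors off the fibres through the nonzero entry T[1,0,0] = 18.
The mode-1 fibre T[:,0,0] = [0, 18] gives a = [0, 1] (primitive direction); the mode-2 fibre T[1,:,0] = [18, 9] gives b = [2, 1]; then c[k] = T[1,0,k] / (a[1]·b[0]) = [18, 6] / 2 = [9, 3].
Expanding [0, 1] (x) [2, 1] (x) [9, 3] reproduces all 8 entries of T, so T = [0, 1] (x) [2, 1] (x) [9, 3] and rank(T) ≤ 1.
Equivalently every frontal slice T[:,:,k] is c[k] times the rank-1 matrix [0, 1] (x) [2, 1]. So T has rank 1 (it is nonzero).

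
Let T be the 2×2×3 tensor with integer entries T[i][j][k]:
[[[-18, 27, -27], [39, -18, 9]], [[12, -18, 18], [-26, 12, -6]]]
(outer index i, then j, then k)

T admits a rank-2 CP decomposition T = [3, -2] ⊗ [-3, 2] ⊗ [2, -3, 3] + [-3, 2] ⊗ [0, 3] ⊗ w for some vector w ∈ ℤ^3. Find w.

Subtract the known terms from T to get the rank-1 residual R = [-3, 2] ⊗ [0, 3] ⊗ w, so R[i,j,k] = a[i]·b[j]·w[k]. Pick indices with nonzero a[0]·b[1] = (-3)·(3) = -9. Only the fibre through (0,1,·) is needed: R[0,1,:] = T[0,1,:] − Σₗ aₗ[0]bₗ[1]cₗ = [39, -18, 9] − (3)·(2)·[2, -3, 3] = [27, 0, -9]. Then w[k] = R[0,1,k] / -9 for each k, giving w = [27, 0, -9] / -9 = [-3, 0, 1].

w = [-3, 0, 1]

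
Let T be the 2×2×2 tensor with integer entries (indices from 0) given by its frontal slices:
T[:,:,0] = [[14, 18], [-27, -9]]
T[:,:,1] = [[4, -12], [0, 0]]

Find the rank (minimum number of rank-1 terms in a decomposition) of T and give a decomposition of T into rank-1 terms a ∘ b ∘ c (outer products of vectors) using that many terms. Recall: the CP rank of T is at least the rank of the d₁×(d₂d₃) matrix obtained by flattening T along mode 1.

Lower bound: the mode-1 unfolding of T (rows indexed by i, columns by (j,k) = (0,0), (0,1), (1,0), (1,1)) is [[14, 4, 18, -12], [-27, 0, -9, 0]].
There the 2×2 minor on rows i ∈ {0, 1}, columns (j,k) ∈ {(0,0), (0,1)} is det [[14, 4], [-27, 0]] = 108 ≠ 0, so this unfolding has rank ≥ 2; CP rank is at least every unfolding rank, so rank(T) ≥ 2. (Flattening ranks never certify an upper bound on CP rank; for that we must actually write T with 2 rank-1 terms.)
Upper bound — finding two terms. Write S_k = T[:,:,k] for the frontal slices: S₀ = [[14, 18], [-27, -9]], S₁ = [[4, -12], [0, 0]].
If T = a₁ ∘ b₁ ∘ c₁ + a₂ ∘ b₂ ∘ c₂ then each S_k = c₁[k]·a₁b₁ᵀ + c₂[k]·a₂b₂ᵀ. S₀ and S₁ are linearly independent, so a₁b₁ᵀ and a₂b₂ᵀ must span the same plane of matrices: they are the rank-1 matrices of the form x·S₀ + y·S₁.
det(x·S₀ + y·S₁) is 360·x² − 360·xy = 360·(x − y)(x), vanishing at (x:y) = (1:1) and (0:1).
M₁ = S₀ + S₁ = [[18, 6], [-27, -9]] = 3·[2, -3][3, 1]ᵀ and M₂ = S₁ = [[4, -12], [0, 0]] = 4·[1, 0][1, -3]ᵀ, so take a₁ = [2, -3], b₁ = [3, 1], a₂ = [1, 0], b₂ = [1, -3].
Each slice is an integer combination of E₁ = a₁b₁ᵀ and E₂ = a₂b₂ᵀ: S₀ = 3·E₁ − 4·E₂, S₁ = 4·E₂; reading off coefficients, c₁ = [3, 0] and c₂ = [-4, 4].
Hence T = [2, -3] ∘ [3, 1] ∘ [3, 0] + [1, 0] ∘ [1, -3] ∘ [-4, 4], so rank(T) ≤ 2.
These bounds meet, so rank(T) = 2.

rank(T) = 2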